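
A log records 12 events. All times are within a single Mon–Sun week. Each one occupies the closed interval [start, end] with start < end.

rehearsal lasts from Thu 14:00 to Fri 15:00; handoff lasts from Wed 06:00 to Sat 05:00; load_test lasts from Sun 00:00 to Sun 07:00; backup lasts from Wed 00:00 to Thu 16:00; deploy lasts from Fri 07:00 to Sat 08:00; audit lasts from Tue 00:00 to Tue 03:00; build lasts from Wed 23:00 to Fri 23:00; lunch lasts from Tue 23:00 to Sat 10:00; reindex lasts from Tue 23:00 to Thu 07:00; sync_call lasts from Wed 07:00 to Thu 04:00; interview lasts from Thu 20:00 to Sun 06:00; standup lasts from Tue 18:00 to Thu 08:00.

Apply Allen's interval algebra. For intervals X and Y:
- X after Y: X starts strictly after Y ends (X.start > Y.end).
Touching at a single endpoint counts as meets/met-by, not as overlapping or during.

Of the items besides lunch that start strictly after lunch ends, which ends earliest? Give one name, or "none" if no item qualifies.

Target lunch = [Tue 23:00, Sat 10:00].
audit [Tue 00:00, Tue 03:00] → before → excluded.
backup [Wed 00:00, Thu 16:00] → during → excluded.
build [Wed 23:00, Fri 23:00] → during → excluded.
deploy [Fri 07:00, Sat 08:00] → during → excluded.
handoff [Wed 06:00, Sat 05:00] → during → excluded.
interview [Thu 20:00, Sun 06:00] → overlapped-by → excluded.
load_test [Sun 00:00, Sun 07:00] → after → candidate.
rehearsal [Thu 14:00, Fri 15:00] → during → excluded.
reindex [Tue 23:00, Thu 07:00] → starts → excluded.
standup [Tue 18:00, Thu 08:00] → overlaps → excluded.
sync_call [Wed 07:00, Thu 04:00] → during → excluded.
Among candidates, earliest end is Sun 07:00 → load_test.

load_test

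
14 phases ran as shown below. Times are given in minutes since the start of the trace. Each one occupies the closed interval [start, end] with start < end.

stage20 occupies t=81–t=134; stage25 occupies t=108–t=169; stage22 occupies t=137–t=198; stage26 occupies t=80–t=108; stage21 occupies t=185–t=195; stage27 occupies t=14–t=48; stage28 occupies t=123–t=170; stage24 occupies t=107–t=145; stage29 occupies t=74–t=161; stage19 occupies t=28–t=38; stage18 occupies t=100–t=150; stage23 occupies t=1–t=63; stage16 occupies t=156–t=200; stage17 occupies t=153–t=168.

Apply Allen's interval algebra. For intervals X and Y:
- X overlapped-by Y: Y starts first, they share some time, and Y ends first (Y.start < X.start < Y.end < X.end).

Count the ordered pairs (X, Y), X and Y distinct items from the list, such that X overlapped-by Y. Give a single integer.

25

Checking all 182 ordered pairs for relation 'overlapped-by'; matching pairs in alphabetical order:
(stage16, stage17): stage16 overlapped-by stage17 ✓
(stage16, stage22): stage16 overlapped-by stage22 ✓
(stage16, stage25): stage16 overlapped-by stage25 ✓
(stage16, stage28): stage16 overlapped-by stage28 ✓
(stage16, stage29): stage16 overlapped-by stage29 ✓
(stage17, stage29): stage17 overlapped-by stage29 ✓
(stage18, stage20): stage18 overlapped-by stage20 ✓
(stage18, stage26): stage18 overlapped-by stage26 ✓
(stage20, stage26): stage20 overlapped-by stage26 ✓
(stage22, stage18): stage22 overlapped-by stage18 ✓
(stage22, stage24): stage22 overlapped-by stage24 ✓
(stage22, stage25): stage22 overlapped-by stage25 ✓
(stage22, stage28): stage22 overlapped-by stage28 ✓
(stage22, stage29): stage22 overlapped-by stage29 ✓
(stage24, stage20): stage24 overlapped-by stage20 ✓
(stage24, stage26): stage24 overlapped-by stage26 ✓
(stage25, stage18): stage25 overlapped-by stage18 ✓
(stage25, stage20): stage25 overlapped-by stage20 ✓
(stage25, stage24): stage25 overlapped-by stage24 ✓
(stage25, stage29): stage25 overlapped-by stage29 ✓
(stage28, stage18): stage28 overlapped-by stage18 ✓
(stage28, stage20): stage28 overlapped-by stage20 ✓
(stage28, stage24): stage28 overlapped-by stage24 ✓
(stage28, stage25): stage28 overlapped-by stage25 ✓
... plus 1 further pairs not listed.
Count: 25.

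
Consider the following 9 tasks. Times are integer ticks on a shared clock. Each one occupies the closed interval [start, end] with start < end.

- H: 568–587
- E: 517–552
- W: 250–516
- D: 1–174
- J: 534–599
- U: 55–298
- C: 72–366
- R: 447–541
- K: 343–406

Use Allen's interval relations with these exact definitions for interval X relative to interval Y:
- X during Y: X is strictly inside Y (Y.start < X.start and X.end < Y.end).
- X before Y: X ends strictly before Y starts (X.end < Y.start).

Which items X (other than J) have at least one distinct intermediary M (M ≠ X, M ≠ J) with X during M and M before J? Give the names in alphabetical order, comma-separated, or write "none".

Target J = [534, 599].
Intermediaries M with M before J: C, D, K, U, W.
Via C — items with X during C: none.
Via D — items with X during D: none.
Via K — items with X during K: none.
Via U — items with X during U: none.
Via W — items with X during W: K.
Union: K.

K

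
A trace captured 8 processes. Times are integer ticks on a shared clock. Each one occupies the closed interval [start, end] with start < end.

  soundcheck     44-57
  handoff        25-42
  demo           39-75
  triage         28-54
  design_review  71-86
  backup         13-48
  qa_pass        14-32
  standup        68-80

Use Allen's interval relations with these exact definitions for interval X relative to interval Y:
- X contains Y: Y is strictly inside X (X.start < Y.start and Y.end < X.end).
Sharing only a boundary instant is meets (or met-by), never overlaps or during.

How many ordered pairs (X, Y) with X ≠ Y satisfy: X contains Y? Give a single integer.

Checking all 56 ordered pairs for relation 'contains'; matching pairs in alphabetical order:
(backup, handoff): backup contains handoff ✓
(backup, qa_pass): backup contains qa_pass ✓
(demo, soundcheck): demo contains soundcheck ✓
Count: 3.

3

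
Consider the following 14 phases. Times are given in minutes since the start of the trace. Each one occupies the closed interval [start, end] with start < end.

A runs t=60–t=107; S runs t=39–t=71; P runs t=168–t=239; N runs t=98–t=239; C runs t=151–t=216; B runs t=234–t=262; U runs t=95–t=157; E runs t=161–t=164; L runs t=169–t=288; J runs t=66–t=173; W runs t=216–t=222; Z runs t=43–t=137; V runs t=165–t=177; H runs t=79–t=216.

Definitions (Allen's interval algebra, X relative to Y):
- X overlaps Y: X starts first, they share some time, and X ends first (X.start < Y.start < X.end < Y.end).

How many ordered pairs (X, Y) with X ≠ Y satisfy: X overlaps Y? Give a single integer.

30

Checking all 182 ordered pairs for relation 'overlaps'; matching pairs in alphabetical order:
(A, H): A overlaps H ✓
(A, J): A overlaps J ✓
(A, N): A overlaps N ✓
(A, U): A overlaps U ✓
(C, L): C overlaps L ✓
(C, P): C overlaps P ✓
(H, L): H overlaps L ✓
(H, N): H overlaps N ✓
(H, P): H overlaps P ✓
(J, C): J overlaps C ✓
(J, H): J overlaps H ✓
(J, L): J overlaps L ✓
(J, N): J overlaps N ✓
(J, P): J overlaps P ✓
(J, V): J overlaps V ✓
(N, B): N overlaps B ✓
(N, L): N overlaps L ✓
(P, B): P overlaps B ✓
(P, L): P overlaps L ✓
(S, A): S overlaps A ✓
(S, J): S overlaps J ✓
(S, Z): S overlaps Z ✓
(U, C): U overlaps C ✓
(U, N): U overlaps N ✓
... plus 6 further pairs not listed.
Count: 30.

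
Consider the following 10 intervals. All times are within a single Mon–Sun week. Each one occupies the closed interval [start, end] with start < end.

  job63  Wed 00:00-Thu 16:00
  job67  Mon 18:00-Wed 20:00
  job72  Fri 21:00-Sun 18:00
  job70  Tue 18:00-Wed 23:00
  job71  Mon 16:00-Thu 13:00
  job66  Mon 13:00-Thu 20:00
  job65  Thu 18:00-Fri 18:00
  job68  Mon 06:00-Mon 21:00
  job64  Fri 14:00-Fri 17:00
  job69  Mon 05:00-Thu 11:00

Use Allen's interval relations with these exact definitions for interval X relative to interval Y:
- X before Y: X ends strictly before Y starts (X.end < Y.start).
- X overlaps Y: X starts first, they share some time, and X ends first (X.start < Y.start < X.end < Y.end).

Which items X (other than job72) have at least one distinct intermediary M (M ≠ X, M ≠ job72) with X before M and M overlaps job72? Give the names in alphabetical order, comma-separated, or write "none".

Target job72 = [Fri 21:00, Sun 18:00].
Intermediaries M with M overlaps job72: none.
Union: none.

none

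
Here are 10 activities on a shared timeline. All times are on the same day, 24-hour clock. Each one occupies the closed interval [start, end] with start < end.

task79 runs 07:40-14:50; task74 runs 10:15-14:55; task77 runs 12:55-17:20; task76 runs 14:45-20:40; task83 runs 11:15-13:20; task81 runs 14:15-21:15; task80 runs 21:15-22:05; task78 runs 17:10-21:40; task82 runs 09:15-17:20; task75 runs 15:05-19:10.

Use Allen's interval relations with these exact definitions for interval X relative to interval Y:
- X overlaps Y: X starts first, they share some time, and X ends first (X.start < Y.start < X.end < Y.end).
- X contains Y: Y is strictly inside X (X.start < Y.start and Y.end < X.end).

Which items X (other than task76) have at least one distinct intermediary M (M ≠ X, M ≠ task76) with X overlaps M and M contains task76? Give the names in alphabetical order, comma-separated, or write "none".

Target task76 = [14:45, 20:40].
Intermediaries M with M contains task76: task81.
Via task81 — items with X overlaps task81: task74, task77, task79, task82.
Union: task74, task77, task79, task82.

task74, task77, task79, task82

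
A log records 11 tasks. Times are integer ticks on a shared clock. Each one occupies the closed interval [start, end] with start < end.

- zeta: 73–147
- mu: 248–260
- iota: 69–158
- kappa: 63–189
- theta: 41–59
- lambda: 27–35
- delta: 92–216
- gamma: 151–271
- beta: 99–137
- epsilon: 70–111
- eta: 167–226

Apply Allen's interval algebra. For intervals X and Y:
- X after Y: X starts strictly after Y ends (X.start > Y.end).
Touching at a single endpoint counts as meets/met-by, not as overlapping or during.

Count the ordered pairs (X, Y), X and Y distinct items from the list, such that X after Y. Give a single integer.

Checking all 110 ordered pairs for relation 'after'; matching pairs in alphabetical order:
(beta, lambda): beta after lambda ✓
(beta, theta): beta after theta ✓
(delta, lambda): delta after lambda ✓
(delta, theta): delta after theta ✓
(epsilon, lambda): epsilon after lambda ✓
(epsilon, theta): epsilon after theta ✓
(eta, beta): eta after beta ✓
(eta, epsilon): eta after epsilon ✓
(eta, iota): eta after iota ✓
(eta, lambda): eta after lambda ✓
(eta, theta): eta after theta ✓
(eta, zeta): eta after zeta ✓
(gamma, beta): gamma after beta ✓
(gamma, epsilon): gamma after epsilon ✓
(gamma, lambda): gamma after lambda ✓
(gamma, theta): gamma after theta ✓
(gamma, zeta): gamma after zeta ✓
(iota, lambda): iota after lambda ✓
(iota, theta): iota after theta ✓
(kappa, lambda): kappa after lambda ✓
(kappa, theta): kappa after theta ✓
(mu, beta): mu after beta ✓
(mu, delta): mu after delta ✓
(mu, epsilon): mu after epsilon ✓
... plus 9 further pairs not listed.
Count: 33.

33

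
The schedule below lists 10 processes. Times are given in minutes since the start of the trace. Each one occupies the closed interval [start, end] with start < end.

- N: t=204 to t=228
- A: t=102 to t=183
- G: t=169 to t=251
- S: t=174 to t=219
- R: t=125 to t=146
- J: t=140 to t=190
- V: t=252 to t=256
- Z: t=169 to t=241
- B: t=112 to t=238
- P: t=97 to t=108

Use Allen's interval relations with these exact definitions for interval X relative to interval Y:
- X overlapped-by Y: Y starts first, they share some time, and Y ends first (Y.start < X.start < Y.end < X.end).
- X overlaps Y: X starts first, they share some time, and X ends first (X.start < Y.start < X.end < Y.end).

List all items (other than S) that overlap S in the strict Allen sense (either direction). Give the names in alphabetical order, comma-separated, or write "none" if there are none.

Target S = [t=174, t=219].
A [t=102, t=183] → overlaps → yes.
B [t=112, t=238] → contains → no.
G [t=169, t=251] → contains → no.
J [t=140, t=190] → overlaps → yes.
N [t=204, t=228] → overlapped-by → yes.
P [t=97, t=108] → before → no.
R [t=125, t=146] → before → no.
V [t=252, t=256] → after → no.
Z [t=169, t=241] → contains → no.
Result: A, J, N.

A, J, N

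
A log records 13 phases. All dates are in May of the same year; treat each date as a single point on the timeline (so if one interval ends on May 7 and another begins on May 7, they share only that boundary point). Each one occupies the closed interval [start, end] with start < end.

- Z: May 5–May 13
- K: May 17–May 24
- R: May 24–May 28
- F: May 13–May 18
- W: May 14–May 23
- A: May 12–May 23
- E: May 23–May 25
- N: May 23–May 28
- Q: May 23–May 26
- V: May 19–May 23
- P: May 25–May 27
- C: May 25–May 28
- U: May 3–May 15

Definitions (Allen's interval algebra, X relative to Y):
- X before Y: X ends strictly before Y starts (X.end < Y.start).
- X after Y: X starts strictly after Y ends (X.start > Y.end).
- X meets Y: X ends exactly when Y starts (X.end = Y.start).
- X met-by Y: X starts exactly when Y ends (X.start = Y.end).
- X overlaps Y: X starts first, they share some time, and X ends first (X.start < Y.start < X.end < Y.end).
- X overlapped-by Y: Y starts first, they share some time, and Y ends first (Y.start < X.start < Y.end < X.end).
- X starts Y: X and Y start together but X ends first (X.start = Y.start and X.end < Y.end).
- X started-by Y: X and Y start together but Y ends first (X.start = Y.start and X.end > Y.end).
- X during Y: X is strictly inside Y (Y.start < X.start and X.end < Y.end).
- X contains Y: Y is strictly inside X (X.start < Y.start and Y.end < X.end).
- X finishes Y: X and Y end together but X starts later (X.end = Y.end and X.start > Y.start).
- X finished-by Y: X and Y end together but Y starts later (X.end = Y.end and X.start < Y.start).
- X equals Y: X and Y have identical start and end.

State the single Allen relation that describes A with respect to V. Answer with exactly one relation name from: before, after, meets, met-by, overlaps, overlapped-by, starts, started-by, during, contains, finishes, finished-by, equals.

finished-by

A = [May 12, May 23]; V = [May 19, May 23].
Compare endpoints: A.start < V.start, A.start < V.end, A.end > V.start, A.end = V.end.
That pattern is 'finished-by'.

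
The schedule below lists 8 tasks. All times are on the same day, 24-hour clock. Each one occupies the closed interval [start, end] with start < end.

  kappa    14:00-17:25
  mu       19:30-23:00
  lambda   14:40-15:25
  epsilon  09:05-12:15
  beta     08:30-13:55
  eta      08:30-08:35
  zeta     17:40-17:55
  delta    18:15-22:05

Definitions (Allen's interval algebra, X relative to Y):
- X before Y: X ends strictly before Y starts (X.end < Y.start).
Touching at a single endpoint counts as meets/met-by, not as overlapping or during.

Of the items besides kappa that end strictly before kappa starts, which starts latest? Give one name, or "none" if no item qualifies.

Target kappa = [14:00, 17:25].
beta [08:30, 13:55] → before → candidate.
delta [18:15, 22:05] → after → excluded.
epsilon [09:05, 12:15] → before → candidate.
eta [08:30, 08:35] → before → candidate.
lambda [14:40, 15:25] → during → excluded.
mu [19:30, 23:00] → after → excluded.
zeta [17:40, 17:55] → after → excluded.
Among candidates, latest start is 09:05 → epsilon.

epsilon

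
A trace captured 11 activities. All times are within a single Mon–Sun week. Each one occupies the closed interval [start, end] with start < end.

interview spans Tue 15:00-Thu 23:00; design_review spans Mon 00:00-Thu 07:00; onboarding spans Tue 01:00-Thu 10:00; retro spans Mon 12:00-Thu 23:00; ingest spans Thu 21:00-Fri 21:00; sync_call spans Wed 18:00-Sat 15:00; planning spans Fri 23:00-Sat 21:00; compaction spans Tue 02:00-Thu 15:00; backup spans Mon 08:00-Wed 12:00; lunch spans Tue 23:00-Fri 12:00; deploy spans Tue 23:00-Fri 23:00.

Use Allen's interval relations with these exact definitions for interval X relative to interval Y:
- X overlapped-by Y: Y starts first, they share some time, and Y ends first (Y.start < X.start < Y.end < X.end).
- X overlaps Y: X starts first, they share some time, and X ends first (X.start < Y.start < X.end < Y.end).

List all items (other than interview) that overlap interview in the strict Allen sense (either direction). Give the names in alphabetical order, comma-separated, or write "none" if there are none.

backup, compaction, deploy, design_review, ingest, lunch, onboarding, sync_call

Target interview = [Tue 15:00, Thu 23:00].
backup [Mon 08:00, Wed 12:00] → overlaps → yes.
compaction [Tue 02:00, Thu 15:00] → overlaps → yes.
deploy [Tue 23:00, Fri 23:00] → overlapped-by → yes.
design_review [Mon 00:00, Thu 07:00] → overlaps → yes.
ingest [Thu 21:00, Fri 21:00] → overlapped-by → yes.
lunch [Tue 23:00, Fri 12:00] → overlapped-by → yes.
onboarding [Tue 01:00, Thu 10:00] → overlaps → yes.
planning [Fri 23:00, Sat 21:00] → after → no.
retro [Mon 12:00, Thu 23:00] → finished-by → no.
sync_call [Wed 18:00, Sat 15:00] → overlapped-by → yes.
Result: backup, compaction, deploy, design_review, ingest, lunch, onboarding, sync_call.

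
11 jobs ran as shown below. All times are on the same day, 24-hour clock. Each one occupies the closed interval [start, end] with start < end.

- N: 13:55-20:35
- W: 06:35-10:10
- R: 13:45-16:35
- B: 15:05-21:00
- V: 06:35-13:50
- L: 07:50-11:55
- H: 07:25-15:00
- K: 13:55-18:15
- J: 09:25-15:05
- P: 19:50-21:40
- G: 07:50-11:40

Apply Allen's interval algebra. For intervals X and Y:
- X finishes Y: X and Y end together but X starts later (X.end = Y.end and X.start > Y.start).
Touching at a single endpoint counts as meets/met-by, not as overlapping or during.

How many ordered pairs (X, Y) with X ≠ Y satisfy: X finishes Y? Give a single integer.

0

Checking all 110 ordered pairs for relation 'finishes'; matching pairs in alphabetical order:
No pair satisfies it.
Count: 0.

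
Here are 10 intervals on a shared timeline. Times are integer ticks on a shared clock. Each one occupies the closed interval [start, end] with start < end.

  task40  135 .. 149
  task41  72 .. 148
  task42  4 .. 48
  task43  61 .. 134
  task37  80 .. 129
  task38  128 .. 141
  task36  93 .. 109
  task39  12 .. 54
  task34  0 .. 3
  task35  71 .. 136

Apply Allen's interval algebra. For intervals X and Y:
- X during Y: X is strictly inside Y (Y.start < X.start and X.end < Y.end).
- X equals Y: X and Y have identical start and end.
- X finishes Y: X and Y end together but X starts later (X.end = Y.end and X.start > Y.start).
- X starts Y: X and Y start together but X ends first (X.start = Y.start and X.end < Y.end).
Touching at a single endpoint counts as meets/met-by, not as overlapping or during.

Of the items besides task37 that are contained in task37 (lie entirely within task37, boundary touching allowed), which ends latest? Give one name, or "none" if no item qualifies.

task36

Target task37 = [80, 129].
task34 [0, 3] → before → excluded.
task35 [71, 136] → contains → excluded.
task36 [93, 109] → during → candidate.
task38 [128, 141] → overlapped-by → excluded.
task39 [12, 54] → before → excluded.
task40 [135, 149] → after → excluded.
task41 [72, 148] → contains → excluded.
task42 [4, 48] → before → excluded.
task43 [61, 134] → contains → excluded.
Among candidates, latest end is 109 → task36.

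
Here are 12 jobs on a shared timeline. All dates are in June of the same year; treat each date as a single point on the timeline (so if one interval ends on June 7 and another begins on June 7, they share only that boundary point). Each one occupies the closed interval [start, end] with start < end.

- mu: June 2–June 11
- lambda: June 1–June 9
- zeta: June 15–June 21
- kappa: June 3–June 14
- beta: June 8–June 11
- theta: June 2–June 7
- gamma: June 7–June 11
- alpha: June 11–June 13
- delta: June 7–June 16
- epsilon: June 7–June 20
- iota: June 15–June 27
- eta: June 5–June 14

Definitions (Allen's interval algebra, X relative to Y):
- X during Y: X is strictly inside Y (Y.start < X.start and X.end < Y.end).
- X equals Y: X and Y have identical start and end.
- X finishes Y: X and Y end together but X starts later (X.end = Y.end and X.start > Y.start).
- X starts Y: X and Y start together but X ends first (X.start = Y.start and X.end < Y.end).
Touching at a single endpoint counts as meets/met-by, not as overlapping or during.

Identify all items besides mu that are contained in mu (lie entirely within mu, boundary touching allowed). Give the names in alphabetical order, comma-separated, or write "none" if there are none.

beta, gamma, theta

Target mu = [June 2, June 11].
alpha [June 11, June 13] → met-by → no.
beta [June 8, June 11] → finishes → yes.
delta [June 7, June 16] → overlapped-by → no.
epsilon [June 7, June 20] → overlapped-by → no.
eta [June 5, June 14] → overlapped-by → no.
gamma [June 7, June 11] → finishes → yes.
iota [June 15, June 27] → after → no.
kappa [June 3, June 14] → overlapped-by → no.
lambda [June 1, June 9] → overlaps → no.
theta [June 2, June 7] → starts → yes.
zeta [June 15, June 21] → after → no.
Result: beta, gamma, theta.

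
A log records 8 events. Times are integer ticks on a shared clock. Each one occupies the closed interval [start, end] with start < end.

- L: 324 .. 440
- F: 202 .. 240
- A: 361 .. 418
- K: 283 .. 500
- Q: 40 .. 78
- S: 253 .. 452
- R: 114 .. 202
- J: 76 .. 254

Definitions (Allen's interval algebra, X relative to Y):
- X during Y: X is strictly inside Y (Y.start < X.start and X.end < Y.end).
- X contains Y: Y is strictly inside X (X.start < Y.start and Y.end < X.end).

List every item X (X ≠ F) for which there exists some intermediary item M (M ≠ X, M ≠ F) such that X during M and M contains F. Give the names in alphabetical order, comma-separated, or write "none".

Target F = [202, 240].
Intermediaries M with M contains F: J.
Via J — items with X during J: R.
Union: R.

R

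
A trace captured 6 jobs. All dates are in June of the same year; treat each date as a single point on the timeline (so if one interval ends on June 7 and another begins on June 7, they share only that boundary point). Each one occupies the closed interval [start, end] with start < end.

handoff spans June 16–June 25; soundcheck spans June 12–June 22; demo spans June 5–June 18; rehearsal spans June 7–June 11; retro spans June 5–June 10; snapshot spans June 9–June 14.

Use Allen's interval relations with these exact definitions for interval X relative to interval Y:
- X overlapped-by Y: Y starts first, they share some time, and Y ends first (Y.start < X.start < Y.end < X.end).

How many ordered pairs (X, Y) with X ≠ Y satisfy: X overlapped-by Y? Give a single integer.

Checking all 30 ordered pairs for relation 'overlapped-by'; matching pairs in alphabetical order:
(handoff, demo): handoff overlapped-by demo ✓
(handoff, soundcheck): handoff overlapped-by soundcheck ✓
(rehearsal, retro): rehearsal overlapped-by retro ✓
(snapshot, rehearsal): snapshot overlapped-by rehearsal ✓
(snapshot, retro): snapshot overlapped-by retro ✓
(soundcheck, demo): soundcheck overlapped-by demo ✓
(soundcheck, snapshot): soundcheck overlapped-by snapshot ✓
Count: 7.

7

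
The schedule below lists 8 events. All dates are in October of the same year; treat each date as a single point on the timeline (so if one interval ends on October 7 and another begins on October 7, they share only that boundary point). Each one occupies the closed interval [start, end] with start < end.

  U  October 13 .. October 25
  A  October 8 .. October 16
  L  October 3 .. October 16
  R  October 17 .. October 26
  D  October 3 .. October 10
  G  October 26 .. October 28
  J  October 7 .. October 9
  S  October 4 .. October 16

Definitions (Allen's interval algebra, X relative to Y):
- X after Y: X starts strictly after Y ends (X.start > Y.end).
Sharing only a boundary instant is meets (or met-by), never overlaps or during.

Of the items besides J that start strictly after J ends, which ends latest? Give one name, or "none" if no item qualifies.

Target J = [October 7, October 9].
A [October 8, October 16] → overlapped-by → excluded.
D [October 3, October 10] → contains → excluded.
G [October 26, October 28] → after → candidate.
L [October 3, October 16] → contains → excluded.
R [October 17, October 26] → after → candidate.
S [October 4, October 16] → contains → excluded.
U [October 13, October 25] → after → candidate.
Among candidates, latest end is October 28 → G.

G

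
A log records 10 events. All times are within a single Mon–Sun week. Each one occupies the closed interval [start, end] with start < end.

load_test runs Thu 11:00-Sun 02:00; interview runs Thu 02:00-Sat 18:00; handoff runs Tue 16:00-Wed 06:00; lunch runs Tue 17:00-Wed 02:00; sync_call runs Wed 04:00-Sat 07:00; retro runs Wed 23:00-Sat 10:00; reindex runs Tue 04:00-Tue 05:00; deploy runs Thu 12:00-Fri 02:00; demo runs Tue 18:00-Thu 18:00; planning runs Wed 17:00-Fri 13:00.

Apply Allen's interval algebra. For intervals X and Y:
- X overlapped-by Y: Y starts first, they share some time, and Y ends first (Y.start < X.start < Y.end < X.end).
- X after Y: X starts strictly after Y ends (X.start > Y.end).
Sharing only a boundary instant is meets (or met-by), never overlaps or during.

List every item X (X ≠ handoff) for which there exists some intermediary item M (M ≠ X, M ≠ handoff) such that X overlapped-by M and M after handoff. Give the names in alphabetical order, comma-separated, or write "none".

Target handoff = [Tue 16:00, Wed 06:00].
Intermediaries M with M after handoff: deploy, interview, load_test, planning, retro.
Via deploy — items with X overlapped-by deploy: none.
Via interview — items with X overlapped-by interview: load_test.
Via load_test — items with X overlapped-by load_test: none.
Via planning — items with X overlapped-by planning: interview, load_test, retro.
Via retro — items with X overlapped-by retro: interview, load_test.
Union: interview, load_test, retro.

interview, load_test, retro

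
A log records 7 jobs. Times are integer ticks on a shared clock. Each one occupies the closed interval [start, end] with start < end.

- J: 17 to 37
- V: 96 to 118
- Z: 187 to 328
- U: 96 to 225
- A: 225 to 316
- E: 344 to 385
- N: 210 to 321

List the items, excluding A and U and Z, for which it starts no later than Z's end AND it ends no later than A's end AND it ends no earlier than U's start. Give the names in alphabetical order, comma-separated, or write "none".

V

Conditions: its start is no later than Z's end (X.start <= 328) AND its end is no later than A's end (X.end <= 316) AND its end is no earlier than U's start (X.end >= 96).
E: start 344 <= 328? ✗; end 385 <= 316? ✗; end 385 >= 96? ✓ → no.
J: start 17 <= 328? ✓; end 37 <= 316? ✓; end 37 >= 96? ✗ → no.
N: start 210 <= 328? ✓; end 321 <= 316? ✗; end 321 >= 96? ✓ → no.
V: start 96 <= 328? ✓; end 118 <= 316? ✓; end 118 >= 96? ✓ → yes.
Result: V.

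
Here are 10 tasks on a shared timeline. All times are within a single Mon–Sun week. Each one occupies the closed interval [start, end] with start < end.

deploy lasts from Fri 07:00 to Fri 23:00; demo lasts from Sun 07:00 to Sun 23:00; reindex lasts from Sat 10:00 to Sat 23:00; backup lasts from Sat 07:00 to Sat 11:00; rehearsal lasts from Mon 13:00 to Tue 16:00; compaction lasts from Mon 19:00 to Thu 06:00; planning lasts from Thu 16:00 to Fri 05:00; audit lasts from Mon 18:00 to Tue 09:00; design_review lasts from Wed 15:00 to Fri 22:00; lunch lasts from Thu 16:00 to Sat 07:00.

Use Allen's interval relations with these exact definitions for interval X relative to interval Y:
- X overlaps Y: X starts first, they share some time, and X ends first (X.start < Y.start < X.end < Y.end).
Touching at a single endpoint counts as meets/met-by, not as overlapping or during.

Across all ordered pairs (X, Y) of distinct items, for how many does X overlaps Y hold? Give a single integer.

Checking all 90 ordered pairs for relation 'overlaps'; matching pairs in alphabetical order:
(audit, compaction): audit overlaps compaction ✓
(backup, reindex): backup overlaps reindex ✓
(compaction, design_review): compaction overlaps design_review ✓
(design_review, deploy): design_review overlaps deploy ✓
(design_review, lunch): design_review overlaps lunch ✓
(rehearsal, compaction): rehearsal overlaps compaction ✓
Count: 6.

6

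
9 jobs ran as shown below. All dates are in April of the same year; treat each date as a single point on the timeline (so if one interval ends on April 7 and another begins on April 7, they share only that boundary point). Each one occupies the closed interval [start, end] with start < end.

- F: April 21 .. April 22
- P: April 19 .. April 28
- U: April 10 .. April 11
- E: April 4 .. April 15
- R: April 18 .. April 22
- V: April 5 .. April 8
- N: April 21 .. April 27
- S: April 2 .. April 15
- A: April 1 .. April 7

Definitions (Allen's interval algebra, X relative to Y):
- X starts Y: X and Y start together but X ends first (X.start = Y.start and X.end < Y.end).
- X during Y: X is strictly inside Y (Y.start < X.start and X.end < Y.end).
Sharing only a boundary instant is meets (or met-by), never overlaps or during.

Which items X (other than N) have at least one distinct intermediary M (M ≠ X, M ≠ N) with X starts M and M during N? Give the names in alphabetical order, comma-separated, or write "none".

Target N = [April 21, April 27].
Intermediaries M with M during N: none.
Union: none.

none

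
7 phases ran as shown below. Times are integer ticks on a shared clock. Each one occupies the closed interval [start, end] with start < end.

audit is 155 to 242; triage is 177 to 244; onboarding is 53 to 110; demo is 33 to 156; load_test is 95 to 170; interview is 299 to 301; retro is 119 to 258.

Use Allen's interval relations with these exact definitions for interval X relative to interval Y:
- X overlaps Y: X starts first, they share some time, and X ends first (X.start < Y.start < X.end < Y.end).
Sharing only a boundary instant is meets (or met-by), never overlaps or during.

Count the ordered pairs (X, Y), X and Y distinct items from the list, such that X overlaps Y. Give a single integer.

Checking all 42 ordered pairs for relation 'overlaps'; matching pairs in alphabetical order:
(audit, triage): audit overlaps triage ✓
(demo, audit): demo overlaps audit ✓
(demo, load_test): demo overlaps load_test ✓
(demo, retro): demo overlaps retro ✓
(load_test, audit): load_test overlaps audit ✓
(load_test, retro): load_test overlaps retro ✓
(onboarding, load_test): onboarding overlaps load_test ✓
Count: 7.

7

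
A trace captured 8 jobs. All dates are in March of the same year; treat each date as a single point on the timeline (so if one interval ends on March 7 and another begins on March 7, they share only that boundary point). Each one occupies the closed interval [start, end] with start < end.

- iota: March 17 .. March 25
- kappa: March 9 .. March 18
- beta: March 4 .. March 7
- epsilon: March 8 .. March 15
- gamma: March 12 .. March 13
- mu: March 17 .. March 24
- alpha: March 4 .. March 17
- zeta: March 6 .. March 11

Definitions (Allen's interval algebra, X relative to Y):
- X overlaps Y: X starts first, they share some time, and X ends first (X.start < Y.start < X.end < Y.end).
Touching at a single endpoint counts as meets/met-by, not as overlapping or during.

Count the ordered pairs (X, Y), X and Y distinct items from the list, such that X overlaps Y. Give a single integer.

7

Checking all 56 ordered pairs for relation 'overlaps'; matching pairs in alphabetical order:
(alpha, kappa): alpha overlaps kappa ✓
(beta, zeta): beta overlaps zeta ✓
(epsilon, kappa): epsilon overlaps kappa ✓
(kappa, iota): kappa overlaps iota ✓
(kappa, mu): kappa overlaps mu ✓
(zeta, epsilon): zeta overlaps epsilon ✓
(zeta, kappa): zeta overlaps kappa ✓
Count: 7.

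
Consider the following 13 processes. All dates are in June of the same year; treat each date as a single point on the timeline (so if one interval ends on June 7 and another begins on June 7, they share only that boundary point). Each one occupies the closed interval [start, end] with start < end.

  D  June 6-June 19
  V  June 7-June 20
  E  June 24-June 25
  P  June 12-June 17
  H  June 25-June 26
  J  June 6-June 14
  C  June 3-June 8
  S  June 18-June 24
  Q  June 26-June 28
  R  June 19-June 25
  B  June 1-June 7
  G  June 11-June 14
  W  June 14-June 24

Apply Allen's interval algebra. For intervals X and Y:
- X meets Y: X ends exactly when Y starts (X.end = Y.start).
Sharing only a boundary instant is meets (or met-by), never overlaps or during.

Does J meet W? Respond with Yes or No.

J = [June 6, June 14], W = [June 14, June 24].
Actual relation of J to W: meets.
Asked whether 'meets' holds → Yes.

Yes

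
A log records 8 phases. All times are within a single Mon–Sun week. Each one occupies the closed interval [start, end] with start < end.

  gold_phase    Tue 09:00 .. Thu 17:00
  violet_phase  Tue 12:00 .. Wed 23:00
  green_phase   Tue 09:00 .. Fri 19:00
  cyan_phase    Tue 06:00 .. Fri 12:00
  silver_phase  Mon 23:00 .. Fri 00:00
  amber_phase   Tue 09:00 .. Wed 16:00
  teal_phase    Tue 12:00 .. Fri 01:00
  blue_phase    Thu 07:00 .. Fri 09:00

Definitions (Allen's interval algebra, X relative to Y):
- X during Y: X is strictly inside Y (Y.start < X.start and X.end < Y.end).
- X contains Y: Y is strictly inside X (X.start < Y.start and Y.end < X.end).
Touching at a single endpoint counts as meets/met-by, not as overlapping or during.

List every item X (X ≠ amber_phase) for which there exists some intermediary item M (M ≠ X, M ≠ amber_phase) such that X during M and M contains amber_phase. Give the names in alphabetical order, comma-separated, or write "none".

blue_phase, gold_phase, teal_phase, violet_phase

Target amber_phase = [Tue 09:00, Wed 16:00].
Intermediaries M with M contains amber_phase: cyan_phase, silver_phase.
Via cyan_phase — items with X during cyan_phase: blue_phase, gold_phase, teal_phase, violet_phase.
Via silver_phase — items with X during silver_phase: gold_phase, violet_phase.
Union: blue_phase, gold_phase, teal_phase, violet_phase.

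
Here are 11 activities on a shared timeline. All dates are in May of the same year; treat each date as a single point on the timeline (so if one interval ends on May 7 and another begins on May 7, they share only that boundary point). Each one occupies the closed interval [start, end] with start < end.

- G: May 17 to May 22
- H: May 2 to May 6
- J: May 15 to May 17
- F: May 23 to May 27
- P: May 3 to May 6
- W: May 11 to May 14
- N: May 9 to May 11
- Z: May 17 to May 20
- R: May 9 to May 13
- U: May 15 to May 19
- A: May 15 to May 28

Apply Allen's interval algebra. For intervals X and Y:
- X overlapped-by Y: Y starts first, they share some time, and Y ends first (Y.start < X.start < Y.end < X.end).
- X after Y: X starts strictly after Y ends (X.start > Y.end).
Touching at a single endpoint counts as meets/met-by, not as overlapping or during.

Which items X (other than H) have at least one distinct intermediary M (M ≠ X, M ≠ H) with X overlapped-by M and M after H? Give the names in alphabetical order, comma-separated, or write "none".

G, W, Z

Target H = [May 2, May 6].
Intermediaries M with M after H: A, F, G, J, N, R, U, W, Z.
Via A — items with X overlapped-by A: none.
Via F — items with X overlapped-by F: none.
Via G — items with X overlapped-by G: none.
Via J — items with X overlapped-by J: none.
Via N — items with X overlapped-by N: none.
Via R — items with X overlapped-by R: W.
Via U — items with X overlapped-by U: G, Z.
Via W — items with X overlapped-by W: none.
Via Z — items with X overlapped-by Z: none.
Union: G, W, Z.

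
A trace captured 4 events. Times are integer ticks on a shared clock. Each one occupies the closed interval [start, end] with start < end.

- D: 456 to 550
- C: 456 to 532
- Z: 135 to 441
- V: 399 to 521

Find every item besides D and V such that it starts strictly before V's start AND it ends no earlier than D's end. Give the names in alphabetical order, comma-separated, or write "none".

Conditions: its start is strictly before V's start (X.start < 399) AND its end is no earlier than D's end (X.end >= 550).
C: start 456 < 399? ✗; end 532 >= 550? ✗ → no.
Z: start 135 < 399? ✓; end 441 >= 550? ✗ → no.
Result: none.

none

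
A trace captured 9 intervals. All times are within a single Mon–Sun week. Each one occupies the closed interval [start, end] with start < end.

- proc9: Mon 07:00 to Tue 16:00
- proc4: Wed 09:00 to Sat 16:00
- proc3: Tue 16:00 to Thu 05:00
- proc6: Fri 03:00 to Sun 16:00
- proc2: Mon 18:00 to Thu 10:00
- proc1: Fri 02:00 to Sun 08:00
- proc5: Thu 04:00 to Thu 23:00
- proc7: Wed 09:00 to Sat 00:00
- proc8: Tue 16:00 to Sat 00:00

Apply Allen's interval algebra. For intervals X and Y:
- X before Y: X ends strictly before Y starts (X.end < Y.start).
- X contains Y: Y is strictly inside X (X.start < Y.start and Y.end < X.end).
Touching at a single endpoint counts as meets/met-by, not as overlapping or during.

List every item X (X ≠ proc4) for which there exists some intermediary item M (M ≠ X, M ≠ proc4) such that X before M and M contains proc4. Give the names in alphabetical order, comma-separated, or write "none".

Target proc4 = [Wed 09:00, Sat 16:00].
Intermediaries M with M contains proc4: none.
Union: none.

none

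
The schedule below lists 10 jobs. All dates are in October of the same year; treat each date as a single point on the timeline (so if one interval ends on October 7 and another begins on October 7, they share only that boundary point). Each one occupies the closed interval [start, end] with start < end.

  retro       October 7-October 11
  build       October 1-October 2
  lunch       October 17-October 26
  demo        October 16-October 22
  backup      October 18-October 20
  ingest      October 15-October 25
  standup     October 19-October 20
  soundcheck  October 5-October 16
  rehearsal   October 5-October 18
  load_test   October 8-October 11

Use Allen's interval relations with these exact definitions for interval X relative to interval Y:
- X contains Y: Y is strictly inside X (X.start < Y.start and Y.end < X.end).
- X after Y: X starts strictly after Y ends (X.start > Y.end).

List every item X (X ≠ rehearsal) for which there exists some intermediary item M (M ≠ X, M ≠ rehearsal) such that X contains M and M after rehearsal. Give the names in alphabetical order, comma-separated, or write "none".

demo, ingest, lunch

Target rehearsal = [October 5, October 18].
Intermediaries M with M after rehearsal: standup.
Via standup — items with X contains standup: demo, ingest, lunch.
Union: demo, ingest, lunch.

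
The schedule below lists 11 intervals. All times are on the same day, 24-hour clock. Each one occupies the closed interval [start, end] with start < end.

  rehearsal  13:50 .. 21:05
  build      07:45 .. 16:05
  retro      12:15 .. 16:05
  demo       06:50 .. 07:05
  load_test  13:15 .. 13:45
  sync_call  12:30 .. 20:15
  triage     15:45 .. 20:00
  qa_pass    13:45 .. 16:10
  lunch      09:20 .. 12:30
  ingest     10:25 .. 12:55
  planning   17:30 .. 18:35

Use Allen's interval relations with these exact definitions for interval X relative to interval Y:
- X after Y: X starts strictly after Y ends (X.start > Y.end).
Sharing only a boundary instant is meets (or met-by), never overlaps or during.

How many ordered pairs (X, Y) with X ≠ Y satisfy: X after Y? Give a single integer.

26

Checking all 110 ordered pairs for relation 'after'; matching pairs in alphabetical order:
(build, demo): build after demo ✓
(ingest, demo): ingest after demo ✓
(load_test, demo): load_test after demo ✓
(load_test, ingest): load_test after ingest ✓
(load_test, lunch): load_test after lunch ✓
(lunch, demo): lunch after demo ✓
(planning, build): planning after build ✓
(planning, demo): planning after demo ✓
(planning, ingest): planning after ingest ✓
(planning, load_test): planning after load_test ✓
(planning, lunch): planning after lunch ✓
(planning, qa_pass): planning after qa_pass ✓
(planning, retro): planning after retro ✓
(qa_pass, demo): qa_pass after demo ✓
(qa_pass, ingest): qa_pass after ingest ✓
(qa_pass, lunch): qa_pass after lunch ✓
(rehearsal, demo): rehearsal after demo ✓
(rehearsal, ingest): rehearsal after ingest ✓
(rehearsal, load_test): rehearsal after load_test ✓
(rehearsal, lunch): rehearsal after lunch ✓
(retro, demo): retro after demo ✓
(sync_call, demo): sync_call after demo ✓
(triage, demo): triage after demo ✓
(triage, ingest): triage after ingest ✓
... plus 2 further pairs not listed.
Count: 26.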